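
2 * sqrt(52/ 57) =4 * sqrt(741)/ 57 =1.91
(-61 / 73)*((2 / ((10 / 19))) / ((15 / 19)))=-22021 / 5475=-4.02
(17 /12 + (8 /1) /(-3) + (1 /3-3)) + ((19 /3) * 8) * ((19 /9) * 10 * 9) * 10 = 385051 /4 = 96262.75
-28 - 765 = -793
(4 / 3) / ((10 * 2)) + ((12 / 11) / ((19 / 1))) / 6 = 239 / 3135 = 0.08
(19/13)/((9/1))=19/117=0.16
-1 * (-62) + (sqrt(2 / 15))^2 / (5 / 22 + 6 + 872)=17968574 / 289815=62.00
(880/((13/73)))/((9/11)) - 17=6022.66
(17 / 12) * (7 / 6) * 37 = 4403 / 72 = 61.15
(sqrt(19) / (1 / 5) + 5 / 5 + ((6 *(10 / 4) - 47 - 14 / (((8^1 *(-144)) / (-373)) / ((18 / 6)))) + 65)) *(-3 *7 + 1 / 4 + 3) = -355 *sqrt(19) / 4 - 278107 / 768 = -748.97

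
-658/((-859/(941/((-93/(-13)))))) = 8049314/79887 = 100.76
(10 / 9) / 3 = 10 / 27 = 0.37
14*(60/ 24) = 35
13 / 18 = 0.72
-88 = -88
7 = 7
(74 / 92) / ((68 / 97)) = 3589 / 3128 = 1.15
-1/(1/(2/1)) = -2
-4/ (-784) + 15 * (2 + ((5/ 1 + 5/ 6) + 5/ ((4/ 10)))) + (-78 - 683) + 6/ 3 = -453.99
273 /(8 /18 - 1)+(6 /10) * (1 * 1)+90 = -2004 /5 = -400.80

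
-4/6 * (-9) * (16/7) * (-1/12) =-8/7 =-1.14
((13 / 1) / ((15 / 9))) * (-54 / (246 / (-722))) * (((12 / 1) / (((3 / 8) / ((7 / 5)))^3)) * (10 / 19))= 2082103296 / 5125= 406264.06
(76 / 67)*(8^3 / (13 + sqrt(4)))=38912 / 1005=38.72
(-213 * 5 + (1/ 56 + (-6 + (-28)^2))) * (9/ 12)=-48213/ 224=-215.24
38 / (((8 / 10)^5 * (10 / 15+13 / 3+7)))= 59375 / 6144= 9.66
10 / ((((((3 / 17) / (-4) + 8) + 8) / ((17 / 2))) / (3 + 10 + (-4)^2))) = 33524 / 217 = 154.49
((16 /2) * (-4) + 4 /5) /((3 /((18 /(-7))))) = 936 /35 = 26.74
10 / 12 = 5 / 6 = 0.83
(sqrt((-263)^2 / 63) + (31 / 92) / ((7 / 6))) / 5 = 93 / 1610 + 263 * sqrt(7) / 105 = 6.68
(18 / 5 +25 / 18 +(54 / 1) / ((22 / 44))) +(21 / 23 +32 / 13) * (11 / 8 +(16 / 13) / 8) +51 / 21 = 1181077489 / 9795240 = 120.58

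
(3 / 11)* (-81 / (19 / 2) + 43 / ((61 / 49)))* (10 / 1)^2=822300 / 1159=709.49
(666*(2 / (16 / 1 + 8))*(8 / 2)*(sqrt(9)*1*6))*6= 23976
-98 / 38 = -2.58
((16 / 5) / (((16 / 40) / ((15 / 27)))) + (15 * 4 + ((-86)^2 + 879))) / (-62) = -75055 / 558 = -134.51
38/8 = 19/4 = 4.75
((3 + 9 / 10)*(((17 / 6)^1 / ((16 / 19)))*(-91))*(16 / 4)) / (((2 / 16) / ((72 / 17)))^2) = -466083072 / 85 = -5483330.26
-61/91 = -0.67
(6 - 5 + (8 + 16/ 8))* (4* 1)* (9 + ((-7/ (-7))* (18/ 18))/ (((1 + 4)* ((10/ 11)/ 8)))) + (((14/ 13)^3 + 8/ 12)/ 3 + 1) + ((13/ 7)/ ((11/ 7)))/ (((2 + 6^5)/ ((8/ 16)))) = 40185435950773/ 84586916700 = 475.08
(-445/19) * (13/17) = -5785/323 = -17.91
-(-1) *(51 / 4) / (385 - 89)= 51 / 1184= 0.04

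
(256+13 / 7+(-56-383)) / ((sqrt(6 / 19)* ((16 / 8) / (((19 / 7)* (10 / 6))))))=-30115* sqrt(114) / 441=-729.12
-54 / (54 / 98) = -98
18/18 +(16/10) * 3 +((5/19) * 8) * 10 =26.85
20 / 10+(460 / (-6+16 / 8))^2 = 13227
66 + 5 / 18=1193 / 18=66.28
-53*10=-530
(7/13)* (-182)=-98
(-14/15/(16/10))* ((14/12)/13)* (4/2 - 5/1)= 49/312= 0.16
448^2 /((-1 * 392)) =-512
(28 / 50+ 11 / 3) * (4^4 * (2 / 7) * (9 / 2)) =243456 / 175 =1391.18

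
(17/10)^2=2.89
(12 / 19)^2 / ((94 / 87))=6264 / 16967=0.37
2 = 2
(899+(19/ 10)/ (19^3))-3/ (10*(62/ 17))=201195831/ 223820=898.92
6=6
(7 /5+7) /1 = 42 /5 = 8.40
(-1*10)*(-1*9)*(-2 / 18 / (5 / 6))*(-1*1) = 12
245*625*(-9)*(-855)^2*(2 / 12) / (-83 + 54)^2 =-199651967.52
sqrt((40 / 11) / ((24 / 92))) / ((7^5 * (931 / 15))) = 10 * sqrt(3795) / 172120487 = 0.00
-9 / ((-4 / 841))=7569 / 4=1892.25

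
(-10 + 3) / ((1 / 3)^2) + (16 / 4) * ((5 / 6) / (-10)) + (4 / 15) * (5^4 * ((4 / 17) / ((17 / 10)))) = -34910 / 867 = -40.27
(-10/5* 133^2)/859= -41.19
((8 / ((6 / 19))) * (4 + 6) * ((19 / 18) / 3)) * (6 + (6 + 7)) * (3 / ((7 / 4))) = 548720 / 189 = 2903.28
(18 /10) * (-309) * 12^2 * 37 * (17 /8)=-31486482 /5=-6297296.40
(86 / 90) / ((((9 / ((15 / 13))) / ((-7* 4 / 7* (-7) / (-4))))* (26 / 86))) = -12943 / 4563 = -2.84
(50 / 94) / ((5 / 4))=20 / 47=0.43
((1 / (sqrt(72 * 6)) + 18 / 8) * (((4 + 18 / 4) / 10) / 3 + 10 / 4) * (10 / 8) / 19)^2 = 27889 * sqrt(3) / 6653952 + 15255283 / 89828352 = 0.18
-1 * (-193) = 193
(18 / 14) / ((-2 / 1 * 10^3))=-9 / 14000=-0.00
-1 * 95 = -95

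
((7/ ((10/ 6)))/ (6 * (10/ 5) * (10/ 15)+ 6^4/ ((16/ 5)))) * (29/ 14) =87/ 4130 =0.02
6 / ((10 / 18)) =54 / 5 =10.80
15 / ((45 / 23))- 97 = -268 / 3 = -89.33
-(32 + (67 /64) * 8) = -40.38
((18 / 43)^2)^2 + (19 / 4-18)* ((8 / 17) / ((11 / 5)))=-1792334018 / 639315787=-2.80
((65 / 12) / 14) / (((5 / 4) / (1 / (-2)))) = -13 / 84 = -0.15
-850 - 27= -877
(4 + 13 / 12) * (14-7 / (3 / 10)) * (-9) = 427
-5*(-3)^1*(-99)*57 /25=-16929 /5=-3385.80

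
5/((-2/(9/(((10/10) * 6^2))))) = -0.62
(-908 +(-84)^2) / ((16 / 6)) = 4611 / 2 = 2305.50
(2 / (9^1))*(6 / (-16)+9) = 23 / 12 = 1.92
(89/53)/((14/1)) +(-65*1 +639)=425997/742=574.12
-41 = -41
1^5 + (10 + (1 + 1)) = 13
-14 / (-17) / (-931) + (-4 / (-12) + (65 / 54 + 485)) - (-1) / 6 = 29711747 / 61047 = 486.70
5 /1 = 5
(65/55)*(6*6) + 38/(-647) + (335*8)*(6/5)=23190650/7117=3258.49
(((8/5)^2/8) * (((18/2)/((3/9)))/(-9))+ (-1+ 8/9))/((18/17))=-4097/4050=-1.01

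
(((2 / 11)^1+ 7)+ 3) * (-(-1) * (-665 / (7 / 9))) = -95760 / 11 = -8705.45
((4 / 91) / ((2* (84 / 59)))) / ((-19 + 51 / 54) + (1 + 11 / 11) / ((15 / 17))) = -885 / 905177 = -0.00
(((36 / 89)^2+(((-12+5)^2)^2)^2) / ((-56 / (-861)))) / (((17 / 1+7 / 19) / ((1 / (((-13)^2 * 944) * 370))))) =35571469223243 / 411455723993600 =0.09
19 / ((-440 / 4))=-19 / 110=-0.17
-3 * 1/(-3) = 1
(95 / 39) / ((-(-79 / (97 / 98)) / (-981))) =-3013305 / 100646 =-29.94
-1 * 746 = -746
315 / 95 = 63 / 19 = 3.32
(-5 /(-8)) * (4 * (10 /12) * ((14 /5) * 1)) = 35 /6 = 5.83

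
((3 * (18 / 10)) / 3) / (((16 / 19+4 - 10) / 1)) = -171 / 490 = -0.35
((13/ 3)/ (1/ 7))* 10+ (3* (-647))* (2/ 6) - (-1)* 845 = 1504/ 3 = 501.33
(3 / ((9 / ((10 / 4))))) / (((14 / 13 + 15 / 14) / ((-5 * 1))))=-2275 / 1173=-1.94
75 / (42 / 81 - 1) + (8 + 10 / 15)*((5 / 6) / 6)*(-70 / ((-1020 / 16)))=-154.45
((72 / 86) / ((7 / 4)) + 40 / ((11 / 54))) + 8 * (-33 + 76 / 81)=-15998072 / 268191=-59.65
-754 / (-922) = 377 / 461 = 0.82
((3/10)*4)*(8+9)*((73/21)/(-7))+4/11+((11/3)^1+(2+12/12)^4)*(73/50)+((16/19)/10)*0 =4602239/40425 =113.85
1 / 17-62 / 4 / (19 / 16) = -4197 / 323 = -12.99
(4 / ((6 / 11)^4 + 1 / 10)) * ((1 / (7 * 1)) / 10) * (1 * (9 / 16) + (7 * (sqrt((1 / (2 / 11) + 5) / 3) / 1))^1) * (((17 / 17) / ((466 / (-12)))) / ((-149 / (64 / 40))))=0.00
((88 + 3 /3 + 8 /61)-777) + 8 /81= -3398272 /4941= -687.77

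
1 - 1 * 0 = 1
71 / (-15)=-71 / 15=-4.73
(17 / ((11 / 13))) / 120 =221 / 1320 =0.17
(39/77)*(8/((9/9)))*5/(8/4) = 780/77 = 10.13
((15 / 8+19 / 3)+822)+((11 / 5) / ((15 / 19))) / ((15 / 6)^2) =4153271 / 5000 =830.65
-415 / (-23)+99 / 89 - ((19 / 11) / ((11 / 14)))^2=429265360 / 29970127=14.32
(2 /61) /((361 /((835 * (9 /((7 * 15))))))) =1002 /154147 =0.01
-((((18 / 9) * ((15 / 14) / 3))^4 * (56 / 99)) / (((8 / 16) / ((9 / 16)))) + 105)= -396790 / 3773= -105.17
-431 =-431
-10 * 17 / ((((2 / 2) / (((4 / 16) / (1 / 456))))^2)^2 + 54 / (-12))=28712322720 / 760032071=37.78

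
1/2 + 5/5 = 3/2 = 1.50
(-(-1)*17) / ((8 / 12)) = 51 / 2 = 25.50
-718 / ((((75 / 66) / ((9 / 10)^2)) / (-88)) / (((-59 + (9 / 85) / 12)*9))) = -1270291281534 / 53125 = -23911365.30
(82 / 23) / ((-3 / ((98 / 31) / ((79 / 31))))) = -1.47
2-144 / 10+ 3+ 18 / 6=-32 / 5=-6.40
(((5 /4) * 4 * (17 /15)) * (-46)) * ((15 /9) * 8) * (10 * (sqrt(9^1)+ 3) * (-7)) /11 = 4379200 /33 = 132703.03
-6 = -6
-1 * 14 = -14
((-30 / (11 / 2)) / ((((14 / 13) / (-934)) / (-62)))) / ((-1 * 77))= 3809.09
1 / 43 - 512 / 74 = -10971 / 1591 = -6.90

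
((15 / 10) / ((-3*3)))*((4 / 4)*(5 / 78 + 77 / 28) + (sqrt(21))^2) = -3715 / 936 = -3.97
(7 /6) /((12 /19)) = 133 /72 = 1.85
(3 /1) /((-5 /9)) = -27 /5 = -5.40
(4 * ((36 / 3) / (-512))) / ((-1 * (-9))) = -1 / 96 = -0.01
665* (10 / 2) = 3325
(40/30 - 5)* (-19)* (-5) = -1045/3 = -348.33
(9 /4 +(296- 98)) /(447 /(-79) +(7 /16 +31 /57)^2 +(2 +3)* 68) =13157982144 /22032135247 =0.60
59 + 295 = 354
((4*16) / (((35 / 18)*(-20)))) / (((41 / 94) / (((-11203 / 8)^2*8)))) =-59193922.68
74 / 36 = 37 / 18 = 2.06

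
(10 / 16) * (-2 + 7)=3.12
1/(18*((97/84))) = 14/291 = 0.05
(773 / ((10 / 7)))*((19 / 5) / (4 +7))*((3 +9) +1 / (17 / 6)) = 2309.08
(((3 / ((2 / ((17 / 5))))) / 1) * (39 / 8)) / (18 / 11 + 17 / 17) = 21879 / 2320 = 9.43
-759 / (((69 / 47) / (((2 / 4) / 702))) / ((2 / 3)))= -0.25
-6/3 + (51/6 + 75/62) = 239/31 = 7.71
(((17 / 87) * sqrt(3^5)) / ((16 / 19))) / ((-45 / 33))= -3553 * sqrt(3) / 2320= -2.65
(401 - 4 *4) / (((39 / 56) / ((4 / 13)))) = 170.10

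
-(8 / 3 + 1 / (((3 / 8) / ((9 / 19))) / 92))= -118.88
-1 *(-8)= 8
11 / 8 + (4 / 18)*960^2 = 1638411 / 8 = 204801.38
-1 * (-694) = 694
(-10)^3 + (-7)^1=-1007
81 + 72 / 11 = 963 / 11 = 87.55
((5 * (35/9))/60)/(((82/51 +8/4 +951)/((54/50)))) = 51/139100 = 0.00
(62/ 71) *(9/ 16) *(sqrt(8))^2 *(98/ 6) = 4557/ 71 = 64.18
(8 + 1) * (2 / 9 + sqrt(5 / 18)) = 6.74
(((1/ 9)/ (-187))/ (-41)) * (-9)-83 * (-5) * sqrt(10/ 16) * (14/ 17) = -1/ 7667 + 2905 * sqrt(10)/ 34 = 270.19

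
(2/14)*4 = 4/7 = 0.57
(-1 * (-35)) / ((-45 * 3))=-7 / 27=-0.26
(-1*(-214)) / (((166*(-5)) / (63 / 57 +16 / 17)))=-70727 / 134045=-0.53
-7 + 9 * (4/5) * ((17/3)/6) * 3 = 67/5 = 13.40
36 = 36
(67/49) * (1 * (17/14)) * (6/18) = 1139/2058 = 0.55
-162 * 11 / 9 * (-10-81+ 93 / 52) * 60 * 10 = 137778300 / 13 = 10598330.77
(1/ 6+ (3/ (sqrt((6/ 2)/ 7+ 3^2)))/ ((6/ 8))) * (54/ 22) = 9/ 22+ 18 * sqrt(462)/ 121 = 3.61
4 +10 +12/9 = 46/3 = 15.33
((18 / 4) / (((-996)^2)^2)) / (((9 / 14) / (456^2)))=2527 / 1708499556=0.00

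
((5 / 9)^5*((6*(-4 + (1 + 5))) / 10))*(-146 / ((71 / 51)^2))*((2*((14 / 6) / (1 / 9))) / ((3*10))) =-73839500 / 11024667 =-6.70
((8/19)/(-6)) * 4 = -16/57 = -0.28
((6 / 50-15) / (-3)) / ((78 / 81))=1674 / 325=5.15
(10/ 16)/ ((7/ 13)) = 65/ 56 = 1.16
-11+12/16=-41/4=-10.25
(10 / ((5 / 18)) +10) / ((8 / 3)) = 69 / 4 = 17.25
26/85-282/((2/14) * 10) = -16753/85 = -197.09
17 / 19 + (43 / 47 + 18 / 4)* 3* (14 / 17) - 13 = 19321 / 15181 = 1.27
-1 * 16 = -16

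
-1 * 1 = -1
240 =240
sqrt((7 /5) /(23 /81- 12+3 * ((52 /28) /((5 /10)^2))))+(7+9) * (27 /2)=63 * sqrt(29965) /29965+216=216.36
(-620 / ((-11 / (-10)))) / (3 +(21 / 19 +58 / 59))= -28025 / 253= -110.77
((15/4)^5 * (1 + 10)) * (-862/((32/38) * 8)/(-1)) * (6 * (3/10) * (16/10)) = 24625346625/8192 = 3006023.76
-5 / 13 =-0.38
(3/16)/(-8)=-3/128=-0.02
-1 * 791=-791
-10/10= -1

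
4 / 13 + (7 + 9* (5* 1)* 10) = 5945 / 13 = 457.31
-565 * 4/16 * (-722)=203965/2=101982.50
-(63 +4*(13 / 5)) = -367 / 5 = -73.40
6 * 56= 336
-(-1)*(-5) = -5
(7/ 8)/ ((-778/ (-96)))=42/ 389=0.11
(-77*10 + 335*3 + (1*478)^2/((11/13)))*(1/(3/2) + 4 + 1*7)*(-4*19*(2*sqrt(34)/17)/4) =-1317975470*sqrt(34)/187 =-41096532.43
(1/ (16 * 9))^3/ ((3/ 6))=1/ 1492992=0.00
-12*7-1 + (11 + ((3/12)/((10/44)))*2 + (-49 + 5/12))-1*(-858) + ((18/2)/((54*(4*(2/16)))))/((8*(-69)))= 6107461/8280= 737.62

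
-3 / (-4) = 3 / 4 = 0.75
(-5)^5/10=-312.50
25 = 25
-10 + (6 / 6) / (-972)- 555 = -549181 / 972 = -565.00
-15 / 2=-7.50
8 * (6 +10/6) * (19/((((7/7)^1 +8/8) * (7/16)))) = 27968/21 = 1331.81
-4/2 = -2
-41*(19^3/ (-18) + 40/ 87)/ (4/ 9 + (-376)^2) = 8145511/ 73798504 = 0.11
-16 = -16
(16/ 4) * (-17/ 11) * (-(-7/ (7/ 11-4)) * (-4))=-1904/ 37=-51.46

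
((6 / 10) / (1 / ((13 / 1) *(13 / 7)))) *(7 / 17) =507 / 85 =5.96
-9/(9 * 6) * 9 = -3/2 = -1.50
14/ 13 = 1.08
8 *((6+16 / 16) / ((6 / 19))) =532 / 3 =177.33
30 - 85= -55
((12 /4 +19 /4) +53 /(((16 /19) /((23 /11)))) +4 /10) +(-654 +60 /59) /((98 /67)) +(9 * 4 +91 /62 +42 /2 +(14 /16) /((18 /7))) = -21992442359 /88724790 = -247.87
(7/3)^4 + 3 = 2644/81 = 32.64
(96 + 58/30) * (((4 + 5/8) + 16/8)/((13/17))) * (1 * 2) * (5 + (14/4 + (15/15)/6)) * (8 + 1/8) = 17206397/144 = 119488.87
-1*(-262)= 262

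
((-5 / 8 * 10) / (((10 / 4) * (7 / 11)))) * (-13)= 715 / 14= 51.07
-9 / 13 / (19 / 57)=-2.08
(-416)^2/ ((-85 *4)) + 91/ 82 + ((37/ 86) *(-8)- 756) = -379828579/ 299710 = -1267.32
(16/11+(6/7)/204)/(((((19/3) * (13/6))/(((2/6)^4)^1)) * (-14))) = -0.00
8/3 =2.67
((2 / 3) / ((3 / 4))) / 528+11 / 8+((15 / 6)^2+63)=167809 / 2376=70.63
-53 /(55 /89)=-4717 /55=-85.76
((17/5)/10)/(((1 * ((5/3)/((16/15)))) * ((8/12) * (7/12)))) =2448/4375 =0.56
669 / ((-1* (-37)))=18.08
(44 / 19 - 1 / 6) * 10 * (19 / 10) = 245 / 6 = 40.83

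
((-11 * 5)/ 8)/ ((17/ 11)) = -605/ 136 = -4.45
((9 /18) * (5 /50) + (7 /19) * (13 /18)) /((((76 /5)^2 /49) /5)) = 1324225 /3950784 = 0.34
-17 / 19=-0.89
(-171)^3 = -5000211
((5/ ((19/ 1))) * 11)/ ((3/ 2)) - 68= -3766/ 57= -66.07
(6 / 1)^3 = 216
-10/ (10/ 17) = -17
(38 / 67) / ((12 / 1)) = 19 / 402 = 0.05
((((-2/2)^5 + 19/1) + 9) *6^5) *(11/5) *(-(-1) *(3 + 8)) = 25404192/5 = 5080838.40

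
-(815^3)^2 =-293052649656390625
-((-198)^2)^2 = -1536953616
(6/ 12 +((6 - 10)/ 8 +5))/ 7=5/ 7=0.71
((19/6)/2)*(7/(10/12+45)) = 133/550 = 0.24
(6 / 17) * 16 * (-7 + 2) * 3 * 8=-11520 / 17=-677.65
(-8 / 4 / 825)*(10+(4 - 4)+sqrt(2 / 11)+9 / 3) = -26 / 825 - 2*sqrt(22) / 9075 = -0.03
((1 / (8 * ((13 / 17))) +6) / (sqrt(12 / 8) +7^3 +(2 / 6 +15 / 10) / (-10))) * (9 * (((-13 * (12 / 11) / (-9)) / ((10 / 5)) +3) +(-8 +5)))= 593312805 / 4653861971 - 865350 * sqrt(6) / 4653861971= 0.13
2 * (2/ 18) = 2/ 9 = 0.22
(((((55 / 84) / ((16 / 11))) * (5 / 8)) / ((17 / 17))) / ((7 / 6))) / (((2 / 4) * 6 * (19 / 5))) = 0.02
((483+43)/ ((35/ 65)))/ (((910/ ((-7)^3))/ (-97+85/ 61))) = 10736712/ 305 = 35202.33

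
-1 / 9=-0.11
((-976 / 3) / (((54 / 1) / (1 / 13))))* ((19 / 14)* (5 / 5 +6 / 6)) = -9272 / 7371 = -1.26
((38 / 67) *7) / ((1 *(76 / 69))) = 483 / 134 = 3.60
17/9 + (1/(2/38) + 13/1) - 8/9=33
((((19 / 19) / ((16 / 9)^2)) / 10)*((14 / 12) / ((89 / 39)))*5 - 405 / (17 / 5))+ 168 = 75859323 / 1549312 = 48.96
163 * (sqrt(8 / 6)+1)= 163+326 * sqrt(3) / 3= 351.22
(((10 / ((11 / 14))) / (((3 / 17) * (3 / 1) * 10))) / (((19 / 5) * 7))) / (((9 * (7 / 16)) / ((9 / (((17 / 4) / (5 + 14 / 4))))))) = 5440 / 13167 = 0.41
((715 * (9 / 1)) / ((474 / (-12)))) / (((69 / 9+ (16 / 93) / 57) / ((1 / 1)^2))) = -68223870 / 3211903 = -21.24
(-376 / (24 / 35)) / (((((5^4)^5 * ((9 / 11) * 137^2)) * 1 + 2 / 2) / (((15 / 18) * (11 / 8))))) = -995225 / 2319776916503906251584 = -0.00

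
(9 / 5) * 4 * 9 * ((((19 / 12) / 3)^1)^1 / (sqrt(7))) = 171 * sqrt(7) / 35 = 12.93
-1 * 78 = -78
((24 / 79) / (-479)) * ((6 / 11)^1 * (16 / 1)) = -0.01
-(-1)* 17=17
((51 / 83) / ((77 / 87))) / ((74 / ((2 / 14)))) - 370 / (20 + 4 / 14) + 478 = 108066206961 / 235048198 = 459.76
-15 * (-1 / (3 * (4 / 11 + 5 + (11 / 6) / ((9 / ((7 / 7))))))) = 2970 / 3307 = 0.90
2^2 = 4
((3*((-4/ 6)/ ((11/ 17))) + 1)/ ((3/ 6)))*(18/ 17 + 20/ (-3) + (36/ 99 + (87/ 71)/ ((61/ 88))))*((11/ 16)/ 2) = 97138039/ 19437528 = 5.00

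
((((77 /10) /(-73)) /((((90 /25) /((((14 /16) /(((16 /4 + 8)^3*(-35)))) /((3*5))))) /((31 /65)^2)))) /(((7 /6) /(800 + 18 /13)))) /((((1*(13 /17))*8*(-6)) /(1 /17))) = -0.00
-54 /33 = -18 /11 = -1.64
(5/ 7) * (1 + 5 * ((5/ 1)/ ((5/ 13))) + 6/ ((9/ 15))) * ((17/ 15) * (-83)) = -107236/ 21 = -5106.48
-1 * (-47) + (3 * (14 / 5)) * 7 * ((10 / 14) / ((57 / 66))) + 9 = 1988 / 19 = 104.63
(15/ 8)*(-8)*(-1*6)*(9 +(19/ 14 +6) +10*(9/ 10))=15975/ 7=2282.14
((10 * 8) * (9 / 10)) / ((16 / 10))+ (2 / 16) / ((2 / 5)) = 725 / 16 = 45.31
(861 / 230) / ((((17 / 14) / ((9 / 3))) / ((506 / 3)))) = 132594 / 85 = 1559.93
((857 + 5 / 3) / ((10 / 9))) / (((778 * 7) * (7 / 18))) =0.36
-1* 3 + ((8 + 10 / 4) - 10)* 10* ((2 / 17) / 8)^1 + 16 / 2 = 345 / 68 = 5.07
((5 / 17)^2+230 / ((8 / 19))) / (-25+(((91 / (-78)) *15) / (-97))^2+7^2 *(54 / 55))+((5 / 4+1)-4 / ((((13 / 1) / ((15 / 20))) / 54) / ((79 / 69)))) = 191912528371693 / 16557291553764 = 11.59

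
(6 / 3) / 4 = 1 / 2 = 0.50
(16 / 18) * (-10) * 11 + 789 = 6221 / 9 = 691.22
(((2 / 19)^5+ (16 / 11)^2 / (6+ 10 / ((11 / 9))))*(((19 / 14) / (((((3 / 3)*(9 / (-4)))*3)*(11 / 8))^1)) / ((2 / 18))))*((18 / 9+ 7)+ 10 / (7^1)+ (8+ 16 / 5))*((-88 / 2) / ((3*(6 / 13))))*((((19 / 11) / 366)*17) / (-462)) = -16316251356928 / 696242205181215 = -0.02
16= 16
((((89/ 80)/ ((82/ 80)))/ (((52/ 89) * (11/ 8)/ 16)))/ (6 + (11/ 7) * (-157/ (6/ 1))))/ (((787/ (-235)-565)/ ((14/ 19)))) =1751238048/ 2194564901815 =0.00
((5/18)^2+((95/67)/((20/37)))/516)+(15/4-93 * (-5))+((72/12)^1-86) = 1451812501/3733776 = 388.83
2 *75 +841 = 991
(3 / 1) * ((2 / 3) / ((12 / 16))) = 8 / 3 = 2.67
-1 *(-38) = 38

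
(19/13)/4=19/52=0.37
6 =6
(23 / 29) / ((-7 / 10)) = -230 / 203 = -1.13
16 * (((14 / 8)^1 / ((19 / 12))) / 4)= 84 / 19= 4.42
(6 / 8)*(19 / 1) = 57 / 4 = 14.25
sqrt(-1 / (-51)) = 0.14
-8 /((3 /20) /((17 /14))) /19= -3.41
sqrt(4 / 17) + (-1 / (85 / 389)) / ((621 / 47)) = -18283 / 52785 + 2 * sqrt(17) / 17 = 0.14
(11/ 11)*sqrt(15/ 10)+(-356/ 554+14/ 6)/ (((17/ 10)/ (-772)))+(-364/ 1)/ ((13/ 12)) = -15593272/ 14127+sqrt(6)/ 2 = -1102.57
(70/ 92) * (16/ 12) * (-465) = -10850/ 23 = -471.74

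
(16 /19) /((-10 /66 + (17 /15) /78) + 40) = 205920 /9747703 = 0.02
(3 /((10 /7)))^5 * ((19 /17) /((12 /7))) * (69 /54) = 462713517 /13600000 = 34.02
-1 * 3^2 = -9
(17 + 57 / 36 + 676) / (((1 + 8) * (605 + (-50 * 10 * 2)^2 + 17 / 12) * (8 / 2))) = 0.00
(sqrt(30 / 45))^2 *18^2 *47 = 10152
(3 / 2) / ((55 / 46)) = 69 / 55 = 1.25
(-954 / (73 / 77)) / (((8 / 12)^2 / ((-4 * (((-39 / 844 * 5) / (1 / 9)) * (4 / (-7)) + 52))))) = 7419583314 / 15403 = 481697.29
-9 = -9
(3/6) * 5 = 5/2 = 2.50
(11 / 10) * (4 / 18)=11 / 45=0.24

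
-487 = -487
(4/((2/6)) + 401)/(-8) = -413/8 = -51.62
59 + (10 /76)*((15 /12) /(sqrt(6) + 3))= 8993 /152 - 25*sqrt(6) /456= 59.03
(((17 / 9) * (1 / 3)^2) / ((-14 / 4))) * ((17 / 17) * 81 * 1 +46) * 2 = -8636 / 567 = -15.23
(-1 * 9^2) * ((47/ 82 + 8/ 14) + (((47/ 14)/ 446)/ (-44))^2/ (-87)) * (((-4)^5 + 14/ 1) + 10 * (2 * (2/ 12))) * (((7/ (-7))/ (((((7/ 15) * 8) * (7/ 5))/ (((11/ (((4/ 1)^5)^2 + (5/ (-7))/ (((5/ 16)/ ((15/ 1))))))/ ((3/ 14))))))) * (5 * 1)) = -261750308493833195625/ 59883070956870791168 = -4.37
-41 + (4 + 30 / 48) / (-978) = -320821 / 7824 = -41.00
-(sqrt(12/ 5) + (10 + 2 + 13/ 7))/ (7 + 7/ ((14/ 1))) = -194/ 105 - 4* sqrt(15)/ 75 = -2.05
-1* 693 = -693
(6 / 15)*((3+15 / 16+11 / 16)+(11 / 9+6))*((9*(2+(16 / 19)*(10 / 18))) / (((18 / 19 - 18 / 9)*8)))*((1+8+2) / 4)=-1979813 / 57600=-34.37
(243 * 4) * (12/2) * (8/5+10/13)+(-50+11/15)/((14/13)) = 7519297/546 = 13771.61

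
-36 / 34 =-18 / 17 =-1.06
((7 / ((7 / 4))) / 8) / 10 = 1 / 20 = 0.05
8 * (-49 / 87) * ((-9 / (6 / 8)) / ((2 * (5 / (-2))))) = -1568 / 145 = -10.81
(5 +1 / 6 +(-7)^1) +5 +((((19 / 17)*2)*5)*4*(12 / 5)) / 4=3059 / 102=29.99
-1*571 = -571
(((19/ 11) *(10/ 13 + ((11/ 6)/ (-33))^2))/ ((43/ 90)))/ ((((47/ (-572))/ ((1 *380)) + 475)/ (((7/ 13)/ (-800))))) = -8220331/ 2077721558172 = -0.00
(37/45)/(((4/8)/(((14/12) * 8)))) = 2072/135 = 15.35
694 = 694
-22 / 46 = -11 / 23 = -0.48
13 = 13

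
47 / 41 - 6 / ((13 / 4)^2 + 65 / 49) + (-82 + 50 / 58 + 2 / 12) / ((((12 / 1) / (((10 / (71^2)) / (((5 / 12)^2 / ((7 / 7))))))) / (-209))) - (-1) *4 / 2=1746389507023 / 93112890715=18.76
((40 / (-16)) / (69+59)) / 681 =-5 / 174336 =-0.00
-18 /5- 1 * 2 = -28 /5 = -5.60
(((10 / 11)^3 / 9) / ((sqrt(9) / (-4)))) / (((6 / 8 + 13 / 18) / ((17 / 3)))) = -272000 / 634887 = -0.43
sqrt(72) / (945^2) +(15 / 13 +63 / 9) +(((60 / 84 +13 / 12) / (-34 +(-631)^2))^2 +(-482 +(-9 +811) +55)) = 2 * sqrt(2) / 297675 +5570810385975210157 / 14539356558456912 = 383.15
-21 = -21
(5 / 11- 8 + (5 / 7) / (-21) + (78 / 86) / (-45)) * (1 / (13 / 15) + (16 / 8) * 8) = -589176481 / 4519515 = -130.36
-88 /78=-44 /39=-1.13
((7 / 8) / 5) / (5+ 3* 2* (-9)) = -1 / 280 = -0.00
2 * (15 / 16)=15 / 8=1.88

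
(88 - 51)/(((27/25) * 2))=925/54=17.13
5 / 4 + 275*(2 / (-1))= -2195 / 4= -548.75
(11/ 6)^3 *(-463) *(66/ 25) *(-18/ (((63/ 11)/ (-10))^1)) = -74566613/ 315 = -236719.41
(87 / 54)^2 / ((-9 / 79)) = -66439 / 2916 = -22.78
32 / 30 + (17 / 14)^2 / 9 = 10853 / 8820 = 1.23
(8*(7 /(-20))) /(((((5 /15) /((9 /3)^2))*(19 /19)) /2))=-756 /5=-151.20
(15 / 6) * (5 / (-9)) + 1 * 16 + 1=281 / 18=15.61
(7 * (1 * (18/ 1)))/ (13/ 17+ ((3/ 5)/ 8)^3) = 137088000/ 832459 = 164.68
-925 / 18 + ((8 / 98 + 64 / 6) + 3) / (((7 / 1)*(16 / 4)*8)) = -5070337 / 98784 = -51.33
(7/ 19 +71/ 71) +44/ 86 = 1536/ 817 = 1.88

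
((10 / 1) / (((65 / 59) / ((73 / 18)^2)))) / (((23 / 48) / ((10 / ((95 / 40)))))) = 201223040 / 153387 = 1311.87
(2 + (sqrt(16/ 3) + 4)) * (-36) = -216 - 48 * sqrt(3) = -299.14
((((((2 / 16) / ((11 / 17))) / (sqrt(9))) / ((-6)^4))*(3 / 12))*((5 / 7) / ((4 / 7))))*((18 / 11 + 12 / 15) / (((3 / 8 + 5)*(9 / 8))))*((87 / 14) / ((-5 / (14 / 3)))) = -0.00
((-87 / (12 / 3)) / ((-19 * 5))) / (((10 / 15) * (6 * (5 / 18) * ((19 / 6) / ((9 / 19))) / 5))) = 21141 / 137180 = 0.15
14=14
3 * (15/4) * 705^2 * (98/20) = 27398503.12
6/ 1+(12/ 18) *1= 20/ 3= 6.67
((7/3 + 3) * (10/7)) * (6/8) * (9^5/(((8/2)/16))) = 9447840/7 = 1349691.43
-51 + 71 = 20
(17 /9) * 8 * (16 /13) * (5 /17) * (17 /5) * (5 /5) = 2176 /117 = 18.60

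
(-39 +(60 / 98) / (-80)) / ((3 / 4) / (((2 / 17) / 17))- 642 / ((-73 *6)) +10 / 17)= -18976131 / 53720611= -0.35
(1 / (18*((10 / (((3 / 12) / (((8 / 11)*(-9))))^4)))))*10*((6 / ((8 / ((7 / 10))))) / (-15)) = -102487 / 24766945689600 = -0.00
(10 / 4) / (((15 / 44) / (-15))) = -110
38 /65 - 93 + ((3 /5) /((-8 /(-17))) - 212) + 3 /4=-157243 /520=-302.39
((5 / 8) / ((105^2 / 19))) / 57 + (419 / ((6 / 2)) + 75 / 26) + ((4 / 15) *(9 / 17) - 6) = 319732453 / 2339064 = 136.69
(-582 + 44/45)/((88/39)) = -169949/660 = -257.50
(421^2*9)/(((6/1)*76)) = 531723/152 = 3498.18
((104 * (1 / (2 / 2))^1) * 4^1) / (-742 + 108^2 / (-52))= -2704 / 6281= -0.43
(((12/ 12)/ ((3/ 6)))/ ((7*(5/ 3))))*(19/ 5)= 114/ 175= 0.65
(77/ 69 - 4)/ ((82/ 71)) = -14129/ 5658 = -2.50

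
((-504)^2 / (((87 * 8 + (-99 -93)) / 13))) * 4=26208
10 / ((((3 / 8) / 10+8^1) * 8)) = 0.16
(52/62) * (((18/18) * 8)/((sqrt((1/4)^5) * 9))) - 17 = 1913/279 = 6.86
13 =13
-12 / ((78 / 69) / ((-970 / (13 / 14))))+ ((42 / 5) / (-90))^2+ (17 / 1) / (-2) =21066805937 / 1901250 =11080.50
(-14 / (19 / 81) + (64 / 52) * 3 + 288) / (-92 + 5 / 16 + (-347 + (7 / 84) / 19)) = -2750688 / 5201027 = -0.53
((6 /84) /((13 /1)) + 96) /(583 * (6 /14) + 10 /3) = 52419 /138242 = 0.38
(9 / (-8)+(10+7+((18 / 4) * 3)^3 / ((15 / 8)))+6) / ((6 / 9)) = 160089 / 80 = 2001.11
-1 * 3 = -3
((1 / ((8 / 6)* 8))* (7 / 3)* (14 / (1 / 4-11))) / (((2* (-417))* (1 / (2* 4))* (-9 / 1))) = -49 / 161379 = -0.00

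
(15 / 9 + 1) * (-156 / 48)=-26 / 3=-8.67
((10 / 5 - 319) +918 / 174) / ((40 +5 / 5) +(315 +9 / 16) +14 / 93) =-13451520 / 15392881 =-0.87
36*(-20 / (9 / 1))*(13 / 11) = -94.55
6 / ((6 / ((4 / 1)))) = 4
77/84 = 11/12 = 0.92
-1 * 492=-492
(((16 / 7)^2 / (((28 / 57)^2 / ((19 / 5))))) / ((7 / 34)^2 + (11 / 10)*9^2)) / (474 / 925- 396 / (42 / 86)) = -3451448800 / 3030361000303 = -0.00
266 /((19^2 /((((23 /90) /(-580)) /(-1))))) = 161 /495900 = 0.00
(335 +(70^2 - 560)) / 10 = 935 / 2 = 467.50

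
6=6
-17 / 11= -1.55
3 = 3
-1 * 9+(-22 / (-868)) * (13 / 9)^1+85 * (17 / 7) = 771299 / 3906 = 197.47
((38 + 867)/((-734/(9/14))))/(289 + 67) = -8145/3658256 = -0.00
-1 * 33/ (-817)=33/ 817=0.04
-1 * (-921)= 921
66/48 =11/8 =1.38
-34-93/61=-2167/61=-35.52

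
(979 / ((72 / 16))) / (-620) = -979 / 2790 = -0.35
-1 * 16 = -16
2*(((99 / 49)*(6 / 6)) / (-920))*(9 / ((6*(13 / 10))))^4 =-1002375 / 128752988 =-0.01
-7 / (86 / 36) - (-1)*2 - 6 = -298 / 43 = -6.93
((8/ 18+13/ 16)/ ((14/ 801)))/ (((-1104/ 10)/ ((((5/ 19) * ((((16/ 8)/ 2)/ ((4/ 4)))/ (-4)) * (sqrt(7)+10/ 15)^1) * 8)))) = 402725/ 1761984+402725 * sqrt(7)/ 1174656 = 1.14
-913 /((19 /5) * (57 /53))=-241945 /1083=-223.40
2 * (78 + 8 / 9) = 157.78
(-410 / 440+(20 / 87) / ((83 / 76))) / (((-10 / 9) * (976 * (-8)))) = -0.00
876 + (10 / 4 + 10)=1777 / 2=888.50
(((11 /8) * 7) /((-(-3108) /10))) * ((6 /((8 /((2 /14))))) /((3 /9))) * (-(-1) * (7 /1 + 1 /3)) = 605 /8288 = 0.07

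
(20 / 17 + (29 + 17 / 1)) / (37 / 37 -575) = -401 / 4879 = -0.08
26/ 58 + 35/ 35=42/ 29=1.45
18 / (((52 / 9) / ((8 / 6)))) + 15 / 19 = 1221 / 247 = 4.94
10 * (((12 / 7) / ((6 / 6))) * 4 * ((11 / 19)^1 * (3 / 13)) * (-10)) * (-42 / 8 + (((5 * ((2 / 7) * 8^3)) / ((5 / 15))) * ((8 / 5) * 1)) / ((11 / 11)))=-3887017200 / 12103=-321161.46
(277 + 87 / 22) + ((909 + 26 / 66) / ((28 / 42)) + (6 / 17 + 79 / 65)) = 40029181 / 24310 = 1646.61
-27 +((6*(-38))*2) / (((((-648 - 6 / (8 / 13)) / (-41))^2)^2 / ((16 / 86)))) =-18544492744235683 / 686800485042201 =-27.00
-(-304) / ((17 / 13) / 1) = 3952 / 17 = 232.47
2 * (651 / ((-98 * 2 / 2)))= -93 / 7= -13.29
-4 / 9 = -0.44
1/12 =0.08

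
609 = 609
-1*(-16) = 16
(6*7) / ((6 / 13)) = 91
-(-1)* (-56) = -56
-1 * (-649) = 649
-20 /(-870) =2 /87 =0.02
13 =13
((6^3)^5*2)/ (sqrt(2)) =470184984576*sqrt(2) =664941982011.56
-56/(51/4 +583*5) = -32/1673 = -0.02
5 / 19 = 0.26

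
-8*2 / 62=-8 / 31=-0.26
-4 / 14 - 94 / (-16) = 313 / 56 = 5.59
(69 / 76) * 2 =1.82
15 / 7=2.14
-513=-513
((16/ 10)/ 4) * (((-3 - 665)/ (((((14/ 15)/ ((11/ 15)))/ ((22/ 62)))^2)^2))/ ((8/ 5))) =-35797933127/ 35477982736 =-1.01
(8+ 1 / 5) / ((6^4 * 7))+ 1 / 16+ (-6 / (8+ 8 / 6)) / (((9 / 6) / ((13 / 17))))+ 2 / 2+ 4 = 912943 / 192780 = 4.74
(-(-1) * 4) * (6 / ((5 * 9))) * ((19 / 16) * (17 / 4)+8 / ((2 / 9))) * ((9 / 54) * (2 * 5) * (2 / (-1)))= -2627 / 36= -72.97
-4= -4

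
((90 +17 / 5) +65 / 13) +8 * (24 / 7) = 4404 / 35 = 125.83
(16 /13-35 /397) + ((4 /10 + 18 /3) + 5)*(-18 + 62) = 12973273 /25805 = 502.74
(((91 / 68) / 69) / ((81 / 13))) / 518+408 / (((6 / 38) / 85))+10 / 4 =6177192284509 / 28123848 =219642.50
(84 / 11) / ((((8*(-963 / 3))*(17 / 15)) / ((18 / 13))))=-945 / 260117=-0.00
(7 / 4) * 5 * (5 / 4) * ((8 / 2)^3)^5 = 11744051200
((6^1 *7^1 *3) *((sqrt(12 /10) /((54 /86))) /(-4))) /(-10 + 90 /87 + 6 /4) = 8729 *sqrt(30) /6495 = 7.36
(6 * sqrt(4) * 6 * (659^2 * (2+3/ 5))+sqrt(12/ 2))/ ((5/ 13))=13 * sqrt(6)/ 5+5284331208/ 25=211373254.69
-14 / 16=-7 / 8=-0.88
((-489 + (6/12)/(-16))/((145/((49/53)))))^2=587983773601/60476646400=9.72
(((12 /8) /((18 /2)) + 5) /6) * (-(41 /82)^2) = -31 /144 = -0.22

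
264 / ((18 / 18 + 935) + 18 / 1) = 44 / 159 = 0.28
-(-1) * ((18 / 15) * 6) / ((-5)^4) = 36 / 3125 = 0.01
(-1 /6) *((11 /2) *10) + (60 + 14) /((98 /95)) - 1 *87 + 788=763.57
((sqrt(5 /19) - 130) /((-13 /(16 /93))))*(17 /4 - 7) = -440 /93 + 44*sqrt(95) /22971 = -4.71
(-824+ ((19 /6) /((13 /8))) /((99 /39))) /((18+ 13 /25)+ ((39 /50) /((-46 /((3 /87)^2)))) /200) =-31529090000000 /709300068939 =-44.45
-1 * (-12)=12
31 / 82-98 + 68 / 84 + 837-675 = 112253 / 1722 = 65.19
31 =31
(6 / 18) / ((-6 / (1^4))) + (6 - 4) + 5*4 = 395 / 18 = 21.94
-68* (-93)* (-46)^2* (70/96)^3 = 11952821125/2304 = 5187856.39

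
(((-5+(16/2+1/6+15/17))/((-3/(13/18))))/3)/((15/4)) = -5369/61965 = -0.09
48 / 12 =4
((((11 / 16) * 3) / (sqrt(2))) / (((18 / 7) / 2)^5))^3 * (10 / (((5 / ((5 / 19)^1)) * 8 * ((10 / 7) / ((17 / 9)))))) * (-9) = -751961519998361827 * sqrt(2) / 18990543957492105216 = -0.06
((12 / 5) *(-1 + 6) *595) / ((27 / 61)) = 145180 / 9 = 16131.11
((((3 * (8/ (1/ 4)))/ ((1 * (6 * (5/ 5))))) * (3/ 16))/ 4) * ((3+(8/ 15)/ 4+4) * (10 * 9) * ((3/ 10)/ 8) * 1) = 2889/ 160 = 18.06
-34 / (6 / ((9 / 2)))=-51 / 2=-25.50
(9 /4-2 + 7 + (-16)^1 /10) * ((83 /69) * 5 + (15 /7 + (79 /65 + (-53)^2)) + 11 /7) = 10004132611 /627900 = 15932.68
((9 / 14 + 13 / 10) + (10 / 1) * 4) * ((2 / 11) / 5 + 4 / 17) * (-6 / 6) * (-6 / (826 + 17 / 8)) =17897856 / 216803125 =0.08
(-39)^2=1521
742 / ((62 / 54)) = 20034 / 31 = 646.26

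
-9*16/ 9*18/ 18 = -16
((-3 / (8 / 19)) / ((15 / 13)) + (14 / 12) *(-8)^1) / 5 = -1861 / 600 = -3.10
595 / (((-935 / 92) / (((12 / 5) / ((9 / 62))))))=-159712 / 165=-967.95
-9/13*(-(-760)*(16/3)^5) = -796917760/351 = -2270420.97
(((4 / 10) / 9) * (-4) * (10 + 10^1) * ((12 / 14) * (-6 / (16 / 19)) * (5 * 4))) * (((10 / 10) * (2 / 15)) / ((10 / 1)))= 608 / 105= 5.79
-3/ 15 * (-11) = 11/ 5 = 2.20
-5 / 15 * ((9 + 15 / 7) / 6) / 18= -0.03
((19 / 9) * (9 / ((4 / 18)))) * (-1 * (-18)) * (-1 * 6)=-9234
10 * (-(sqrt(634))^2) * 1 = -6340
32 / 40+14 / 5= 18 / 5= 3.60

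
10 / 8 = 5 / 4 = 1.25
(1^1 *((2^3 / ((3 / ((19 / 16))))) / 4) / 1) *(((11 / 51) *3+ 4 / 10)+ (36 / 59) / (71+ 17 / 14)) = 33893473 / 40561320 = 0.84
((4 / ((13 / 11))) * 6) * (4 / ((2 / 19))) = 10032 / 13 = 771.69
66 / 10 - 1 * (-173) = 898 / 5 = 179.60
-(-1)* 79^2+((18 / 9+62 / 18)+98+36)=57424 / 9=6380.44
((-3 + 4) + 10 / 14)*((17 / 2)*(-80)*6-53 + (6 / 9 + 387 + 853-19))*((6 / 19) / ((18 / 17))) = -593912 / 399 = -1488.50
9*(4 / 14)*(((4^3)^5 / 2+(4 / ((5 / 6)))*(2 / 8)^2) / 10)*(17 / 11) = 821412495819 / 3850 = 213353895.02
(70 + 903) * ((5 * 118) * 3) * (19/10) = 3272199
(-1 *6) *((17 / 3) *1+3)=-52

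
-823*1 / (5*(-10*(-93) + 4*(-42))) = -823 / 3810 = -0.22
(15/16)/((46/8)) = 15/92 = 0.16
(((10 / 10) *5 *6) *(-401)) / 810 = -401 / 27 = -14.85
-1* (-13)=13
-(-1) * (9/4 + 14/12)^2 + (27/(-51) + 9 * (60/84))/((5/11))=2112163/85680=24.65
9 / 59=0.15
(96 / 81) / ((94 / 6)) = 32 / 423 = 0.08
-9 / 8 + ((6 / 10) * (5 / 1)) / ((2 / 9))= 99 / 8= 12.38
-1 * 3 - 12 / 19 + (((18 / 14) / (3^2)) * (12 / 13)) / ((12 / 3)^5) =-3.63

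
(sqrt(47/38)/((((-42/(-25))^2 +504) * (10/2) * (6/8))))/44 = 0.00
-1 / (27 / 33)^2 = -1.49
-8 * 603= -4824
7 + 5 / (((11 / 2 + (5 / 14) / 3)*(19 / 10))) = 8372 / 1121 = 7.47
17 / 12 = 1.42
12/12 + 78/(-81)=1/27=0.04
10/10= 1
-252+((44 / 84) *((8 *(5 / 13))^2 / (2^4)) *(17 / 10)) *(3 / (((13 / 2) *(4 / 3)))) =-3872703 / 15379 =-251.82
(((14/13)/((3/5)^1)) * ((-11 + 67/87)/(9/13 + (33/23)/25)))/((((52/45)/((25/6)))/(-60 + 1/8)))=536218046875/101409984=5287.63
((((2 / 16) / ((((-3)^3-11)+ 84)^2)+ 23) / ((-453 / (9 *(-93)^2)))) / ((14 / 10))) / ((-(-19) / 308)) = -555628409325 / 12141608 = -45762.34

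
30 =30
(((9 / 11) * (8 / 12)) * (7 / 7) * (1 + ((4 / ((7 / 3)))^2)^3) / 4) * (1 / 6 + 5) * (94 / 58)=4521993281 / 150120124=30.12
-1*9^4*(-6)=39366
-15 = -15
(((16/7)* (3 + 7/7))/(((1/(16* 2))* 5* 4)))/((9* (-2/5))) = -256/63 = -4.06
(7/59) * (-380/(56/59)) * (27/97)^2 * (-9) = 623295/18818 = 33.12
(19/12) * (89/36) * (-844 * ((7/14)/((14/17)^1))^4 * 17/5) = -506606397457/331914240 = -1526.32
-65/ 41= -1.59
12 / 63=4 / 21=0.19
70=70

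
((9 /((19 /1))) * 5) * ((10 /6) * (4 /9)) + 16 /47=5612 /2679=2.09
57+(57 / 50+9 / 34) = 24822 / 425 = 58.40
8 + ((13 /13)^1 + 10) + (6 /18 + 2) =64 /3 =21.33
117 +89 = 206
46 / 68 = 23 / 34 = 0.68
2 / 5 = 0.40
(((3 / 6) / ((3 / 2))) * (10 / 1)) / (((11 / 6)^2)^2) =4320 / 14641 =0.30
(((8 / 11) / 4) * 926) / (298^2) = 463 / 244211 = 0.00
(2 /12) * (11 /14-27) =-367 /84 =-4.37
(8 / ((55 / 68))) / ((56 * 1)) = 68 / 385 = 0.18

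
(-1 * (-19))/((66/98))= 931/33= 28.21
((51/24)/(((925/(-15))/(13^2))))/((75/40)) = -2873/925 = -3.11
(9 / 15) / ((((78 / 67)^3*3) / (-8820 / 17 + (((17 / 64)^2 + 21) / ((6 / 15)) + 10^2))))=-3067248144149 / 66088009728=-46.41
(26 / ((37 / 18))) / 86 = 234 / 1591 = 0.15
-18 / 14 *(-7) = 9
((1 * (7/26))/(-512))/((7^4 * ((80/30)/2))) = -3/18264064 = -0.00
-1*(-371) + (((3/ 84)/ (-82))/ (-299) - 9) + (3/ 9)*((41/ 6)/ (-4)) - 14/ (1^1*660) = 15351741956/ 42477435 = 361.41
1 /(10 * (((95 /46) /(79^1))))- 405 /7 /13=-27028 /43225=-0.63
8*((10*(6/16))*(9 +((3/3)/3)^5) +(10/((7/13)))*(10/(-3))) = -127640/567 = -225.11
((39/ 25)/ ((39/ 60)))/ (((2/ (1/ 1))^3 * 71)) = 3/ 710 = 0.00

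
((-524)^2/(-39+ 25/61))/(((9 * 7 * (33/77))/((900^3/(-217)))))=226113336000000/255409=885299014.52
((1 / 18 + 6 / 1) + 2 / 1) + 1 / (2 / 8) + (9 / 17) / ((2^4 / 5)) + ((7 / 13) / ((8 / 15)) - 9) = 4.23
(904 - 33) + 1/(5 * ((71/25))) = 61846/71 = 871.07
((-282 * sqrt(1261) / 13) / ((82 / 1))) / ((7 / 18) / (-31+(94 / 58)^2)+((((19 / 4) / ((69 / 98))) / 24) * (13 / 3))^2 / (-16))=21603991375872 * sqrt(1261) / 8692623855461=88.26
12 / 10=6 / 5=1.20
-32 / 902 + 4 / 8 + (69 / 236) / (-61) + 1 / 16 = 13562521 / 25970384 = 0.52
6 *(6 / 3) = 12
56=56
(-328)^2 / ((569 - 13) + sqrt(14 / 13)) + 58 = 505352442 / 2009377 - 53792 * sqrt(182) / 2009377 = 251.14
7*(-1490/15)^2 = 621628/9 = 69069.78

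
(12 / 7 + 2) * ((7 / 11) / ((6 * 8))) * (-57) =-2.81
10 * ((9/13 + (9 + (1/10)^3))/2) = 126013/2600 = 48.47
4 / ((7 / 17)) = 68 / 7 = 9.71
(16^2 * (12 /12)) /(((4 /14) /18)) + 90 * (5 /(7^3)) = 5532354 /343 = 16129.31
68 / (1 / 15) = 1020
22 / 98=11 / 49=0.22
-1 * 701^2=-491401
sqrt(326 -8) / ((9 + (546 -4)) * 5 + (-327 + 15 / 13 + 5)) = 13 * sqrt(318) / 31644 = 0.01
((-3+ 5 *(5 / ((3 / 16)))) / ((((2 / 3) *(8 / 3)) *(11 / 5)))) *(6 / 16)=17595 / 1408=12.50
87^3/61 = 658503/61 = 10795.13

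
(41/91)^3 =68921/753571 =0.09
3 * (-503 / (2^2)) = -1509 / 4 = -377.25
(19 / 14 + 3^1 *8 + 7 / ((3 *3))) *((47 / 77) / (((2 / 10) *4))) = 773855 / 38808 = 19.94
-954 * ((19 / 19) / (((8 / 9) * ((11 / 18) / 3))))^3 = -6844428639 / 42592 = -160697.52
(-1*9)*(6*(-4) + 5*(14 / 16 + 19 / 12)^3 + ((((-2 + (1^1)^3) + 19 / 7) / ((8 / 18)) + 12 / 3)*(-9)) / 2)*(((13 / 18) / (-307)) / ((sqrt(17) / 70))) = 93885545*sqrt(17) / 72147456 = 5.37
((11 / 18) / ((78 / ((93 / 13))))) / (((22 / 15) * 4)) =0.01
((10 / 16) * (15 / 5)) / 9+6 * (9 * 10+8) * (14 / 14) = 14117 / 24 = 588.21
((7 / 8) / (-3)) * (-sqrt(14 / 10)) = 7 * sqrt(35) / 120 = 0.35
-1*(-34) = 34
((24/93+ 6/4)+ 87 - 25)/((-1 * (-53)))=3953/3286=1.20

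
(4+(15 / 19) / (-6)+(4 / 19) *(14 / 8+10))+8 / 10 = 1357 / 190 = 7.14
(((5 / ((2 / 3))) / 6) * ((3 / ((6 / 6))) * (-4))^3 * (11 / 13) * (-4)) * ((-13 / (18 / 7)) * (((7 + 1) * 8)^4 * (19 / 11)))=-1071057469440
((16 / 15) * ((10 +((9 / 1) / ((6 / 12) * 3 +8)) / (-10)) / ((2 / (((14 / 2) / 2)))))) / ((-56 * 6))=-941 / 17100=-0.06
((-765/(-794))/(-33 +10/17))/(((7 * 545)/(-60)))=78030/166903961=0.00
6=6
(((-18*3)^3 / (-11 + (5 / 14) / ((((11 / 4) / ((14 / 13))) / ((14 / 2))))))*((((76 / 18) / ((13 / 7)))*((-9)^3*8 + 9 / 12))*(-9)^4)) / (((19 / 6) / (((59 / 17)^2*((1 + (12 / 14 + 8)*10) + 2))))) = -197154390460929996600 / 414137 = -476060797419525.41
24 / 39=8 / 13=0.62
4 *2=8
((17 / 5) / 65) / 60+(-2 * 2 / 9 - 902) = -52792949 / 58500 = -902.44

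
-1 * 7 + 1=-6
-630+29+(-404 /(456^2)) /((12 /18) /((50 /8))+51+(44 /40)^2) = -8172487453 /13598148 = -601.00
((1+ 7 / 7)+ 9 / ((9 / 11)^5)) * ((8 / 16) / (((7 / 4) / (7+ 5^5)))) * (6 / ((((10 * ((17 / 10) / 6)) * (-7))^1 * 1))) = -161632544 / 22491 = -7186.54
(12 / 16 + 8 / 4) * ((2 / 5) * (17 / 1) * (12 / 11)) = 20.40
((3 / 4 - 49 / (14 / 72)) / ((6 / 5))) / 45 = -4.65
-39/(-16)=39/16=2.44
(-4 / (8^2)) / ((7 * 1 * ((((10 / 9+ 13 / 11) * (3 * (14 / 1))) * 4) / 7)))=-33 / 203392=-0.00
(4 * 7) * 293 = 8204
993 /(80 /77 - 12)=-76461 /844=-90.59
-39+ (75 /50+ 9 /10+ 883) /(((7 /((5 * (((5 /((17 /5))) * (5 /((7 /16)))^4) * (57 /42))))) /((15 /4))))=161496881998713 /2000033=80747108.67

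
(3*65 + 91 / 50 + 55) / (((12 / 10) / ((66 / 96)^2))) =507837 / 5120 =99.19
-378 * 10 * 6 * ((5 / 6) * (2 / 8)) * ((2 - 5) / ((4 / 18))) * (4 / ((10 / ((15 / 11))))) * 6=2296350 / 11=208759.09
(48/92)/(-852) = -1/1633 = -0.00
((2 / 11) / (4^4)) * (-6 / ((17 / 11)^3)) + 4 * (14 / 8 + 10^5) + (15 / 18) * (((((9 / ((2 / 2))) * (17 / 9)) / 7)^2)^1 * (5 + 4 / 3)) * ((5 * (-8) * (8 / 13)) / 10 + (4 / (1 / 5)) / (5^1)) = 721154406095113 / 1802638656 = 400054.89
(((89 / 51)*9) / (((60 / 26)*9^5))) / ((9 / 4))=2314 / 45172485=0.00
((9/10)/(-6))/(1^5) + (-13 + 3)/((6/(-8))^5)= 204071/4860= 41.99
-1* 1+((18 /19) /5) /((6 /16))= -47 /95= -0.49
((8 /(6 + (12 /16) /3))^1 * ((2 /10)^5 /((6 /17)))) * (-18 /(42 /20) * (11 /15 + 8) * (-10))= 285056 /328125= 0.87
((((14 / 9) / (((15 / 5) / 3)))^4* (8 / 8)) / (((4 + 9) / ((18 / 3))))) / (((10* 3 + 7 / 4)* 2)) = 153664 / 3610737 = 0.04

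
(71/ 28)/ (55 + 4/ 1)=71/ 1652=0.04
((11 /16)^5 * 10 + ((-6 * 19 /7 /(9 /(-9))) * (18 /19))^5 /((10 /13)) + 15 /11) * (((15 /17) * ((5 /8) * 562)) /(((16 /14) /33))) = 6964896683538072256995 /684795625472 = 10170766903.98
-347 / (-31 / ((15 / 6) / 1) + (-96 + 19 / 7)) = 12145 / 3699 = 3.28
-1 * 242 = -242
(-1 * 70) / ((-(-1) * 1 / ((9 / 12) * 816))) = -42840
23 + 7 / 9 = 214 / 9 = 23.78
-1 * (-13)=13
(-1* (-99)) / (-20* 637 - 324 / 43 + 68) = -473 / 60580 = -0.01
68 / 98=34 / 49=0.69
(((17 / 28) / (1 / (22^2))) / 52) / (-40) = -2057 / 14560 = -0.14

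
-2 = -2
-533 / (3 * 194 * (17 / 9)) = -1599 / 3298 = -0.48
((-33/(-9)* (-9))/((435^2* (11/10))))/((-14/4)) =0.00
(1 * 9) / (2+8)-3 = -21 / 10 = -2.10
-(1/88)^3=-1/681472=-0.00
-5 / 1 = -5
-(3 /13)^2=-9 /169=-0.05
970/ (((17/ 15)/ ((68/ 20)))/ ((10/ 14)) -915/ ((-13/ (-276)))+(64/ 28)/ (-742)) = -491222550/ 9837460933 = -0.05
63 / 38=1.66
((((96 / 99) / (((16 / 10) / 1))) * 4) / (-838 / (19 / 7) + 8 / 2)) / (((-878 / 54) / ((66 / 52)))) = 684 / 1101451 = 0.00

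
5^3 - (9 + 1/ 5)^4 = -4399331/ 625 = -7038.93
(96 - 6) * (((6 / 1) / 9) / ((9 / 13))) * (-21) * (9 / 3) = -5460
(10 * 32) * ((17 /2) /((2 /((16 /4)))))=5440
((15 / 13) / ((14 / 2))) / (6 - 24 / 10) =25 / 546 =0.05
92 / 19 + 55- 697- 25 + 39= -11840 / 19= -623.16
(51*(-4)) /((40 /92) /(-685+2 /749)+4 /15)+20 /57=-342882087610 /447349737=-766.47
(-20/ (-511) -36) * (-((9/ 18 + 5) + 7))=229700/ 511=449.51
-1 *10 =-10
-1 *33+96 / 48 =-31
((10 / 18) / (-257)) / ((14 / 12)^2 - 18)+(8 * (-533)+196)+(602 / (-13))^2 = -50045018604 / 26016367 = -1923.60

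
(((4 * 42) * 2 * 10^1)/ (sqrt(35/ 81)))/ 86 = 432 * sqrt(35)/ 43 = 59.44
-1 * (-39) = 39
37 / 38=0.97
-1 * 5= -5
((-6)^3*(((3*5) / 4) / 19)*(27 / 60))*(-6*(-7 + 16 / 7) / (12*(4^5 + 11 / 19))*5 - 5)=95.70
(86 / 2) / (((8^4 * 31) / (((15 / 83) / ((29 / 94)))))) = 0.00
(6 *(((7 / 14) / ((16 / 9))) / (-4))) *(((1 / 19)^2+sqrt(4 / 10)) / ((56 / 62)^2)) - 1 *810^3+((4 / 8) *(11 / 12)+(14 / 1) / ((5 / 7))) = -144394129831119061 / 271703040 - 25947 *sqrt(10) / 250880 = -531440980.27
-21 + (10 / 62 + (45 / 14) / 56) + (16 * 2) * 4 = 2605843 / 24304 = 107.22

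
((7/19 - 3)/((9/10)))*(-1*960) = 2807.02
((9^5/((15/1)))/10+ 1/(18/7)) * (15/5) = 88661/75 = 1182.15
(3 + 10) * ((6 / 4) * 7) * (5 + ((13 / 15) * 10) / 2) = 1274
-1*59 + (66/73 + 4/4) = -57.10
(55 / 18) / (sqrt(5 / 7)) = 11 * sqrt(35) / 18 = 3.62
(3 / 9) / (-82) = -1 / 246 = -0.00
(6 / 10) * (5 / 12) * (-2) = -0.50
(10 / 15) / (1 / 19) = 38 / 3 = 12.67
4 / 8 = 1 / 2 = 0.50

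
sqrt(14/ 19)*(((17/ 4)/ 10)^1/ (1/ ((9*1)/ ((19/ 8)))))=153*sqrt(266)/ 1805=1.38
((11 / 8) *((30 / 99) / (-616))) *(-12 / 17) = 0.00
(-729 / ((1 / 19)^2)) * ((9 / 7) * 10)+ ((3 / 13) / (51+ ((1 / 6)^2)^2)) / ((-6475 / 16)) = -18825393937636458 / 5563714975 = -3383601.43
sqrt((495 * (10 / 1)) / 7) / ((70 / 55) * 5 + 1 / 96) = 15840 * sqrt(154) / 47117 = 4.17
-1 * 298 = -298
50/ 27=1.85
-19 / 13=-1.46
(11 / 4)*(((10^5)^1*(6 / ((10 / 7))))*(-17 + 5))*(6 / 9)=-9240000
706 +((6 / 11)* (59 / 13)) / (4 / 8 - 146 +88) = 11609462 / 16445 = 705.96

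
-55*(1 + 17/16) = -1815/16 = -113.44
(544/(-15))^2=295936/225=1315.27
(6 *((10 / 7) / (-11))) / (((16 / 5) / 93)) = -6975 / 308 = -22.65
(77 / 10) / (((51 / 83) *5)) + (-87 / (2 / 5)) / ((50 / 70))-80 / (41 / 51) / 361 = -5704208642 / 18871275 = -302.27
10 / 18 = 5 / 9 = 0.56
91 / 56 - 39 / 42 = 39 / 56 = 0.70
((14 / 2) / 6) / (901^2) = 0.00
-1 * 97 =-97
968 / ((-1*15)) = -968 / 15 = -64.53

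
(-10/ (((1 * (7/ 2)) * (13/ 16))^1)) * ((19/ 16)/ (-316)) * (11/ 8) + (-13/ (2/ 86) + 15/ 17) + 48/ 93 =-16899695557/ 30308824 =-557.58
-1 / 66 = -0.02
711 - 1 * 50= 661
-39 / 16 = -2.44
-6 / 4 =-3 / 2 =-1.50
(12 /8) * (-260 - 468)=-1092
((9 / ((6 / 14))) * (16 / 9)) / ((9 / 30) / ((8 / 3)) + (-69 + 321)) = 8960 / 60507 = 0.15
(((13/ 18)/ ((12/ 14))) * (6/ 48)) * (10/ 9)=455/ 3888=0.12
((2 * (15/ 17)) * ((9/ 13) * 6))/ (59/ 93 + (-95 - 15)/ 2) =-37665/ 279344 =-0.13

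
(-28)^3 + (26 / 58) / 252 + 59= -159994031 / 7308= -21893.00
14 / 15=0.93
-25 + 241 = 216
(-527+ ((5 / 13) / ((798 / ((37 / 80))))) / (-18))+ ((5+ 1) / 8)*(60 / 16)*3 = -1549315441 / 2987712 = -518.56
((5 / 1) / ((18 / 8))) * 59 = 1180 / 9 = 131.11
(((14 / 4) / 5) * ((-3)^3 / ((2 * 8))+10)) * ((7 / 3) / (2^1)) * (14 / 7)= 6517 / 480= 13.58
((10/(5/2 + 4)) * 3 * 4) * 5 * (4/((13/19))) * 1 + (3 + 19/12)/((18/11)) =19801445/36504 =542.45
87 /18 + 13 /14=121 /21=5.76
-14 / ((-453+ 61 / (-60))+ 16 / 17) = 14280 / 462137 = 0.03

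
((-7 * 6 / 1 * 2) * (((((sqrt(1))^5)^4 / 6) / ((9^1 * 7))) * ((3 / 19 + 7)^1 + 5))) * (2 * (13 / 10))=-2002 / 285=-7.02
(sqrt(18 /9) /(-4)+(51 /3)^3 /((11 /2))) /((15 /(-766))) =-7526716 /165+383 * sqrt(2) /30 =-45598.41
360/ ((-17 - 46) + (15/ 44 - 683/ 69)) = -218592/ 44057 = -4.96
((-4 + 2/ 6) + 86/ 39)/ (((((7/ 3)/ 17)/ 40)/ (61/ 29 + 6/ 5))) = -3713208/ 2639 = -1407.05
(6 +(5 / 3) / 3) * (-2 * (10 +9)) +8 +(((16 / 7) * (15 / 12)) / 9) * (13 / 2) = -5020 / 21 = -239.05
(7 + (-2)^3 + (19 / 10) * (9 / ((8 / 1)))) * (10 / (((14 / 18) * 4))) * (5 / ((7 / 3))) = 1755 / 224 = 7.83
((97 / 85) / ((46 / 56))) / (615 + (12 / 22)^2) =328636 / 145551705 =0.00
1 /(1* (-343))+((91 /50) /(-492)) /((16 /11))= -736943 /135004800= -0.01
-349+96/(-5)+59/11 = -362.84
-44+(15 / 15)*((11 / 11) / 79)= -3475 / 79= -43.99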